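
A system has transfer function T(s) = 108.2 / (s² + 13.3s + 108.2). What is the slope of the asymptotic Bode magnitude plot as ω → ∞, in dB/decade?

-40 dB/decade

With 0 zeros and 2 poles, the high-frequency asymptotic slope is 20 × (0 − 2) = -40 dB/decade.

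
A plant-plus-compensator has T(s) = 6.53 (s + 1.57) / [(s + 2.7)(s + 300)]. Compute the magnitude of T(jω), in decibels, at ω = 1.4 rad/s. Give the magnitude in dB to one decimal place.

|j1.4 + 1.57| = √(1.4² + 1.57²) = 2.104
|j1.4 + 2.7| = √(1.4² + 2.7²) = 3.041
|j1.4 + 300| = √(1.4² + 300²) = 300
|T(j1.4)| = 6.53 × 2.104 / (3.041 × 300) = 0.015055
20 log₁₀(0.015055) = -36.45 dB

-36.4 dB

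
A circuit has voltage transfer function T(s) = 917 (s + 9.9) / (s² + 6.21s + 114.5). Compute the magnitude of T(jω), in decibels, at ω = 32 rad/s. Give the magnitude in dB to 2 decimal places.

|j32 + 9.9| = √(32² + 9.9²) = 33.5
|(j32)² + 6.21(j32) + 114.5| = |-909.5 + j198.72| = 931
|T(j32)| = 917 × 33.5 / 931 = 32.994
20 log₁₀(32.994) = 30.369 dB

30.37 dB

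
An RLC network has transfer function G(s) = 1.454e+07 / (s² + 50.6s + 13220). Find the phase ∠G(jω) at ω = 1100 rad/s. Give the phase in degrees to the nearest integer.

-177°

∠[(j1100)² + 50.6(j1100) + 13220] = ∠[-1.1968e+06 + j55660] = 177.34°
∠G(j1100) = −177.34° = -177.34°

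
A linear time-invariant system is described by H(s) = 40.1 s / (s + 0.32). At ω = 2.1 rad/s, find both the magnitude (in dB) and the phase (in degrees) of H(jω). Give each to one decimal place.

|j2.1| = 2.1
|j2.1 + 0.32| = √(2.1² + 0.32²) = 2.124
|H(j2.1)| = 40.1 × 2.1 / 2.124 = 39.642
20 log₁₀(39.642) = 31.96 dB
∠(j2.1) = 90.00°
∠(j2.1 + 0.32) = arctan(2.1/0.32) = 81.34°
∠H(j2.1) = 90.00° − 81.34° = 8.66°

|H| = 32.0 dB, ∠H = 8.7°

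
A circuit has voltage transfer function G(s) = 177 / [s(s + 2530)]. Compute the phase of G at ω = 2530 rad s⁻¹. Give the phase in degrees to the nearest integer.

∠(j2530 + 2530) = arctan(2530/2530) = 45.00°
∠(j2530) = 90.00°
∠G(j2530) = − (45.00° + 90.00°) = -135.00°

-135°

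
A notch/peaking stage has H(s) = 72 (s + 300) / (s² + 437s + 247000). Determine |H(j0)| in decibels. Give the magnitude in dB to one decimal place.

H(0) = 72 × 300 / 247000 = 0.087449
20 log₁₀(0.087449) = -21.16 dB

-21.2 dB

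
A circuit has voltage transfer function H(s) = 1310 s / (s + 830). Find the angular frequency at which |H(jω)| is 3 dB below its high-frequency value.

830 rad/s

For a single-pole high-pass, the −3 dB point is at the pole: ω = 830 rad/s.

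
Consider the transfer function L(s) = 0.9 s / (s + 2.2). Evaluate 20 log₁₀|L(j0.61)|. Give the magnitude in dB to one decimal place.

|j0.61| = 0.61
|j0.61 + 2.2| = √(0.61² + 2.2²) = 2.283
|L(j0.61)| = 0.9 × 0.61 / 2.283 = 0.24047
20 log₁₀(0.24047) = -12.38 dB

-12.4 dB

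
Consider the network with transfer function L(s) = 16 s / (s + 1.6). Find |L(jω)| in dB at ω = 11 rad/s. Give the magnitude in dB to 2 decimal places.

|j11| = 11
|j11 + 1.6| = √(11² + 1.6²) = 11.12
|L(j11)| = 16 × 11 / 11.12 = 15.833
20 log₁₀(15.833) = 23.991 dB

23.99 dB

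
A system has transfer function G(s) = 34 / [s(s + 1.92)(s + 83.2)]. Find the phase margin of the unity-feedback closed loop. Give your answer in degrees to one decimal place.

83.6°

Gain crossover: |G(jω)| = 1 at ω ≈ 0.212 rad s⁻¹.
∠G(j0.212) = −90° − arctan(0.212/1.92) − arctan(0.212/83.2) ≈ -96.43°
PM = 180° + (-96.43°) = 83.57°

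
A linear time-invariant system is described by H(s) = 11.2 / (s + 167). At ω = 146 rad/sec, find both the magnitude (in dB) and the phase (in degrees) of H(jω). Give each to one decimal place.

|H| = -25.9 dB, ∠H = -41.2°

|j146 + 167| = √(146² + 167²) = 221.8
|H(j146)| = 11.2 / 221.8 = 0.050491
20 log₁₀(0.050491) = -25.94 dB
∠(j146 + 167) = arctan(146/167) = 41.16°
∠H(j146) = −41.16° = -41.16°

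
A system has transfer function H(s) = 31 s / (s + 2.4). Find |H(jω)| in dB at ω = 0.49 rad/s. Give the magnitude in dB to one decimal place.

15.8 dB

|j0.49| = 0.49
|j0.49 + 2.4| = √(0.49² + 2.4²) = 2.45
|H(j0.49)| = 31 × 0.49 / 2.45 = 6.2012
20 log₁₀(6.2012) = 15.85 dB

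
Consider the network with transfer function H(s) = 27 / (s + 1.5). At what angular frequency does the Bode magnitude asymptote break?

1.5 rad/s

The single real pole at s = −1.5 gives a corner at ω = 1.5 rad/s.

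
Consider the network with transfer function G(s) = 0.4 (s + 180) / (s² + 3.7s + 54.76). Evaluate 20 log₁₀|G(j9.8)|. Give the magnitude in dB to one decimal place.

2.4 dB

|j9.8 + 180| = √(9.8² + 180²) = 180.3
|(j9.8)² + 3.7(j9.8) + 54.76| = |-41.28 + j36.26| = 54.94
|G(j9.8)| = 0.4 × 180.3 / 54.94 = 1.3124
20 log₁₀(1.3124) = 2.36 dB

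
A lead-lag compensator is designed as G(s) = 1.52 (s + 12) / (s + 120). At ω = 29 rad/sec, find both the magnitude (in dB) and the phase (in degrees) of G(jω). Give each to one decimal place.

|j29 + 12| = √(29² + 12²) = 31.38
|j29 + 120| = √(29² + 120²) = 123.5
|G(j29)| = 1.52 × 31.38 / 123.5 = 0.38642
20 log₁₀(0.38642) = -8.26 dB
∠(j29 + 12) = arctan(29/12) = 67.52°
∠(j29 + 120) = arctan(29/120) = 13.59°
∠G(j29) = 67.52° − 13.59° = 53.93°

|G| = -8.3 dB, ∠G = 53.9°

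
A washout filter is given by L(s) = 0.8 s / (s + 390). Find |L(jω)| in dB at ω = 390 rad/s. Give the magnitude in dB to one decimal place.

|j390| = 390
|j390 + 390| = √(390² + 390²) = 551.5
|L(j390)| = 0.8 × 390 / 551.5 = 0.56569
20 log₁₀(0.56569) = -4.95 dB

-4.9 dB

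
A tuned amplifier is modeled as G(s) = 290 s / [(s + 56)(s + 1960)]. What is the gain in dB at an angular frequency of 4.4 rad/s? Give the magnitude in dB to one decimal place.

|j4.4| = 4.4
|j4.4 + 56| = √(4.4² + 56²) = 56.17
|j4.4 + 1960| = √(4.4² + 1960²) = 1960
|G(j4.4)| = 290 × 4.4 / (56.17 × 1960) = 0.01159
20 log₁₀(0.01159) = -38.72 dB

-38.7 dB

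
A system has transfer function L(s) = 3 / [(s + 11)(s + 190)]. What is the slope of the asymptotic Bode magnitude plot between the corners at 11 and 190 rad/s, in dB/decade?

-20 dB/decade

In this band the factors already past their corner are: pole at 11; net slope = -20 dB/decade.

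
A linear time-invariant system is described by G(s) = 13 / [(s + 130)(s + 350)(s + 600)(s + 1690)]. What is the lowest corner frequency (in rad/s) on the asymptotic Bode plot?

130 rad/s

Break frequencies occur at each pole and zero magnitude: 130 rad/s, 350 rad/s, 600 rad/s, 1690 rad/s.
The lowest is 130 rad/s.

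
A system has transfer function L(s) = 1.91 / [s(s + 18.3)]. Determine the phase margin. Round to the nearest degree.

90°

Gain crossover: |L(jω)| = 1 at ω ≈ 0.104 rad/sec.
∠L(j0.104) = −90° − arctan(0.104/18.3) ≈ -90.33°
PM = 180° + (-90.33°) = 89.67°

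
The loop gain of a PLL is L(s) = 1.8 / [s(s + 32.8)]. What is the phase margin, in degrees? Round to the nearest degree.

Gain crossover: |L(jω)| = 1 at ω ≈ 0.0549 rad/s.
∠L(j0.0549) = −90° − arctan(0.0549/32.8) ≈ -90.10°
PM = 180° + (-90.10°) = 89.90°

90°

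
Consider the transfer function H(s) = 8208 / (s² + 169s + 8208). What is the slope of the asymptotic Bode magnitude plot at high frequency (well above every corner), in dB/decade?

-40 dB/decade

With 0 zeros and 2 poles, the high-frequency asymptotic slope is 20 × (0 − 2) = -40 dB/decade.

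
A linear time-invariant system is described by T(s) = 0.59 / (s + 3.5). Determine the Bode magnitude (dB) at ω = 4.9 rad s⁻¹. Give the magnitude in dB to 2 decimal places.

-20.18 dB

|j4.9 + 3.5| = √(4.9² + 3.5²) = 6.022
|T(j4.9)| = 0.59 / 6.022 = 0.09798
20 log₁₀(0.09798) = -20.177 dB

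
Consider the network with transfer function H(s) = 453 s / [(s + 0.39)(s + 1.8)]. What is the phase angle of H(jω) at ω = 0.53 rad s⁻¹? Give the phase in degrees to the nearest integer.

∠(j0.53) = 90.00°
∠(j0.53 + 0.39) = arctan(0.53/0.39) = 53.65°
∠(j0.53 + 1.8) = arctan(0.53/1.8) = 16.41°
∠H(j0.53) = 90.00° − (53.65° + 16.41°) = 19.94°

20 deg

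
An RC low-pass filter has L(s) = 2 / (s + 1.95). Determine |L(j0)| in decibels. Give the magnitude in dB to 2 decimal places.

L(0) = 2 / 1.95 = 1.0256
20 log₁₀(1.0256) = 0.220 dB

0.22 dB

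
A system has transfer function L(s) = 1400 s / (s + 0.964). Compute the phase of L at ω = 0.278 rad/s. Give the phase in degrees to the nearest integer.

∠(j0.278) = 90.00°
∠(j0.278 + 0.964) = arctan(0.278/0.964) = 16.09°
∠L(j0.278) = 90.00° − 16.09° = 73.91°

74°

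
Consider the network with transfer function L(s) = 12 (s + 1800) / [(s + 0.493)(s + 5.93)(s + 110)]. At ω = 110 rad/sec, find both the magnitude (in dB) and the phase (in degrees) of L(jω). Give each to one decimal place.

|j110 + 1800| = √(110² + 1800²) = 1803
|j110 + 0.493| = √(110² + 0.493²) = 110
|j110 + 5.93| = √(110² + 5.93²) = 110.2
|j110 + 110| = √(110² + 110²) = 155.6
|L(j110)| = 12 × 1803 / (110 × 110.2 × 155.6) = 0.01148
20 log₁₀(0.01148) = -38.80 dB
∠(j110 + 1800) = arctan(110/1800) = 3.50°
∠(j110 + 0.493) = arctan(110/0.493) = 89.74°
∠(j110 + 5.93) = arctan(110/5.93) = 86.91°
∠(j110 + 110) = arctan(110/110) = 45.00°
∠L(j110) = 3.50° − (89.74° + 86.91° + 45.00°) = -218.16°

|L| = -38.8 dB, ∠L = -218.2°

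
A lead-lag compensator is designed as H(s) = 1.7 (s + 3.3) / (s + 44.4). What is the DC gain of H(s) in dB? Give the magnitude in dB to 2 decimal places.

H(0) = 1.7 × 3.3 / 44.4 = 0.12635
20 log₁₀(0.12635) = -17.968 dB

-17.97 dB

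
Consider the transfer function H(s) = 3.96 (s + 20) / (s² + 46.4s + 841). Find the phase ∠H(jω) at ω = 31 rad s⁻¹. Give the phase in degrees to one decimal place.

∠(j31 + 20) = arctan(31/20) = 57.17°
∠[(j31)² + 46.4(j31) + 841] = ∠[-120 + j1438.4] = 94.77°
∠H(j31) = 57.17° − 94.77° = -37.60°

-37.6°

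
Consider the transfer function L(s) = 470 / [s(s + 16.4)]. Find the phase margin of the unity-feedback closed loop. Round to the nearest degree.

41 deg

Gain crossover: |L(jω)| = 1 at ω ≈ 18.8 rad/s.
∠L(j18.8) = −90° − arctan(18.8/16.4) ≈ -138.94°
PM = 180° + (-138.94°) = 41.06°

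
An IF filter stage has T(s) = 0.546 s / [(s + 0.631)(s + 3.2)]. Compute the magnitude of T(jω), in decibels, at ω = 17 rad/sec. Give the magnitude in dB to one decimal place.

-30.0 dB

|j17| = 17
|j17 + 0.631| = √(17² + 0.631²) = 17.01
|j17 + 3.2| = √(17² + 3.2²) = 17.3
|T(j17)| = 0.546 × 17 / (17.01 × 17.3) = 0.031542
20 log₁₀(0.031542) = -30.02 dB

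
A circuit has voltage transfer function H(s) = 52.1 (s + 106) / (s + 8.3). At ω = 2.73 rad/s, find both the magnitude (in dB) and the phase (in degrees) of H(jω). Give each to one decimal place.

|H| = 56.0 dB, ∠H = -16.7 deg

|j2.73 + 106| = √(2.73² + 106²) = 106
|j2.73 + 8.3| = √(2.73² + 8.3²) = 8.737
|H(j2.73)| = 52.1 × 106 / 8.737 = 632.27
20 log₁₀(632.27) = 56.02 dB
∠(j2.73 + 106) = arctan(2.73/106) = 1.48°
∠(j2.73 + 8.3) = arctan(2.73/8.3) = 18.21°
∠H(j2.73) = 1.48° − 18.21° = -16.73°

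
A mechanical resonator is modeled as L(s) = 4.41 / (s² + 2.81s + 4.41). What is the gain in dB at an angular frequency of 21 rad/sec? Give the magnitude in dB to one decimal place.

-40.0 dB

|(j21)² + 2.81(j21) + 4.41| = |-436.59 + j59.01| = 440.6
|L(j21)| = 4.41 / 440.6 = 0.01001
20 log₁₀(0.01001) = -39.99 dB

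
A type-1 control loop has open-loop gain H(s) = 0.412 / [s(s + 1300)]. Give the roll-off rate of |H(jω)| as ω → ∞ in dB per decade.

-40 dB/decade

With 0 zeros and 2 poles, the high-frequency asymptotic slope is 20 × (0 − 2) = -40 dB/decade.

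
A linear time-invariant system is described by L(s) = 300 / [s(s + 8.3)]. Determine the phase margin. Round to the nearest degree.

27°

Gain crossover: |L(jω)| = 1 at ω ≈ 16.4 rad/s.
∠L(j16.4) = −90° − arctan(16.4/8.3) ≈ -153.09°
PM = 180° + (-153.09°) = 26.91°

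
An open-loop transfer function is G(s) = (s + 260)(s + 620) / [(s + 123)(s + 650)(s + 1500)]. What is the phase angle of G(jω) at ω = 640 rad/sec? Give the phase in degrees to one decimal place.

-33.0°

∠(j640 + 260) = arctan(640/260) = 67.89°
∠(j640 + 620) = arctan(640/620) = 45.91°
∠(j640 + 123) = arctan(640/123) = 79.12°
∠(j640 + 650) = arctan(640/650) = 44.56°
∠(j640 + 1500) = arctan(640/1500) = 23.11°
∠G(j640) = 67.89° + 45.91° − (79.12° + 44.56° + 23.11°) = -32.98°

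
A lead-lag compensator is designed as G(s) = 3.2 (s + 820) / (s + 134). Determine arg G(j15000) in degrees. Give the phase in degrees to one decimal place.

∠(j15000 + 820) = arctan(15000/820) = 86.87°
∠(j15000 + 134) = arctan(15000/134) = 89.49°
∠G(j15000) = 86.87° − 89.49° = -2.62°

-2.6°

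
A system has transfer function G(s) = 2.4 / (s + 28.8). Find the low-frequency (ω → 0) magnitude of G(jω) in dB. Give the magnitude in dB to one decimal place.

-21.6 dB

G(0) = 2.4 / 28.8 = 0.083333
20 log₁₀(0.083333) = -21.58 dB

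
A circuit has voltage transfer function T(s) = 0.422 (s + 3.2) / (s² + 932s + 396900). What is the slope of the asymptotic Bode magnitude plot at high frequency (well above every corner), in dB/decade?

-20 dB/decade

With 1 zero and 2 poles, the high-frequency asymptotic slope is 20 × (1 − 2) = -20 dB/decade.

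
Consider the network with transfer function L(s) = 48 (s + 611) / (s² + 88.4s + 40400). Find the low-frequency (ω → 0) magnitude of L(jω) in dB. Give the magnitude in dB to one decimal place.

L(0) = 48 × 611 / 40400 = 0.72594
20 log₁₀(0.72594) = -2.78 dB

-2.8 dB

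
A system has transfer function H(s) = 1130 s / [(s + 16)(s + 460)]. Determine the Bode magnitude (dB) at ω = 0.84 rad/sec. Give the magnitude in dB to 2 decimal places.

|j0.84| = 0.84
|j0.84 + 16| = √(0.84² + 16²) = 16.02
|j0.84 + 460| = √(0.84² + 460²) = 460
|H(j0.84)| = 1130 × 0.84 / (16.02 × 460) = 0.12879
20 log₁₀(0.12879) = -17.802 dB

-17.80 dB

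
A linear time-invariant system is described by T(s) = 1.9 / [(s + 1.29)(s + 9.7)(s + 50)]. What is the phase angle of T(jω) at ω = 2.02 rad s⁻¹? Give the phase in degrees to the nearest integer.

-72°

∠(j2.02 + 1.29) = arctan(2.02/1.29) = 57.44°
∠(j2.02 + 9.7) = arctan(2.02/9.7) = 11.76°
∠(j2.02 + 50) = arctan(2.02/50) = 2.31°
∠T(j2.02) = − (57.44° + 11.76° + 2.31°) = -71.51°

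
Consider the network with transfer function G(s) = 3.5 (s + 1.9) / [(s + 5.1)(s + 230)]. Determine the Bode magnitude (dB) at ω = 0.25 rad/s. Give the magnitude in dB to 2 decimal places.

-44.87 dB

|j0.25 + 1.9| = √(0.25² + 1.9²) = 1.916
|j0.25 + 5.1| = √(0.25² + 5.1²) = 5.106
|j0.25 + 230| = √(0.25² + 230²) = 230
|G(j0.25)| = 3.5 × 1.916 / (5.106 × 230) = 0.0057112
20 log₁₀(0.0057112) = -44.865 dB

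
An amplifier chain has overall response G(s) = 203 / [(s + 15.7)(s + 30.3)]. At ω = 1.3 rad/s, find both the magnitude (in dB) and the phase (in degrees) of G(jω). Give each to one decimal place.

|G| = -7.4 dB, ∠G = -7.2 deg

|j1.3 + 15.7| = √(1.3² + 15.7²) = 15.75
|j1.3 + 30.3| = √(1.3² + 30.3²) = 30.33
|G(j1.3)| = 203 / (15.75 × 30.33) = 0.42488
20 log₁₀(0.42488) = -7.43 dB
∠(j1.3 + 15.7) = arctan(1.3/15.7) = 4.73°
∠(j1.3 + 30.3) = arctan(1.3/30.3) = 2.46°
∠G(j1.3) = − (4.73° + 2.46°) = -7.19°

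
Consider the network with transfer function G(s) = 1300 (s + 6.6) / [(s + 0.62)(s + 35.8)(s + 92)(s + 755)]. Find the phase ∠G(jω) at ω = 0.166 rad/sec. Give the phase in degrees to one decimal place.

-13.9°

∠(j0.166 + 6.6) = arctan(0.166/6.6) = 1.44°
∠(j0.166 + 0.62) = arctan(0.166/0.62) = 14.99°
∠(j0.166 + 35.8) = arctan(0.166/35.8) = 0.27°
∠(j0.166 + 92) = arctan(0.166/92) = 0.10°
∠(j0.166 + 755) = arctan(0.166/755) = 0.01°
∠G(j0.166) = 1.44° − (14.99° + 0.27° + 0.10° + 0.01°) = -13.93°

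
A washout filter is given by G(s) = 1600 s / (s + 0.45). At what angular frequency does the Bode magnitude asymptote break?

0.45 rad s⁻¹

The single real pole at s = −0.45 gives a corner at ω = 0.45 rad s⁻¹.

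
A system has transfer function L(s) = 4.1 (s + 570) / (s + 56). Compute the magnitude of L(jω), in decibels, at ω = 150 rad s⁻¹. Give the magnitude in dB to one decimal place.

23.6 dB

|j150 + 570| = √(150² + 570²) = 589.4
|j150 + 56| = √(150² + 56²) = 160.1
|L(j150)| = 4.1 × 589.4 / 160.1 = 15.093
20 log₁₀(15.093) = 23.58 dB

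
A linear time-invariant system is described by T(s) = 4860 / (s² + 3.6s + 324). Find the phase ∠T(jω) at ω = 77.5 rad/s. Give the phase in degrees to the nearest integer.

∠[(j77.5)² + 3.6(j77.5) + 324] = ∠[-5682.2 + j279] = 177.19°
∠T(j77.5) = −177.19° = -177.19°

-177 deg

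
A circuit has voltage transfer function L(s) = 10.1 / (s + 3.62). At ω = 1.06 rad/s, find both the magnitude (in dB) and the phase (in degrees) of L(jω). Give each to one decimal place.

|j1.06 + 3.62| = √(1.06² + 3.62²) = 3.772
|L(j1.06)| = 10.1 / 3.772 = 2.6776
20 log₁₀(2.6776) = 8.55 dB
∠(j1.06 + 3.62) = arctan(1.06/3.62) = 16.32°
∠L(j1.06) = −16.32° = -16.32°

|L| = 8.6 dB, ∠L = -16.3°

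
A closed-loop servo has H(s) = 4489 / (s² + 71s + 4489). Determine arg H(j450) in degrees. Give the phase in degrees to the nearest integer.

∠[(j450)² + 71(j450) + 4489] = ∠[-1.9801e+05 + j31950] = 170.83°
∠H(j450) = −170.83° = -170.83°

-171°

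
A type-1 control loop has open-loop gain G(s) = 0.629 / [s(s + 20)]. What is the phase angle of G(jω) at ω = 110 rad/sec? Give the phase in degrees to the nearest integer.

-170 deg

∠(j110 + 20) = arctan(110/20) = 79.70°
∠(j110) = 90.00°
∠G(j110) = − (79.70° + 90.00°) = -169.70°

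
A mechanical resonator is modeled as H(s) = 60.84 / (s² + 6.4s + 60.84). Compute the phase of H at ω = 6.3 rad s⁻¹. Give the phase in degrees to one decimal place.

-62.3°

∠[(j6.3)² + 6.4(j6.3) + 60.84] = ∠[21.15 + j40.32] = 62.32°
∠H(j6.3) = −62.32° = -62.32°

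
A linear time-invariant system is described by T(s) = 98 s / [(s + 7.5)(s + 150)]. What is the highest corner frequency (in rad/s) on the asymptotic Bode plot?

150 rad/s

Break frequencies occur at each pole and zero magnitude: 7.5 rad/s, 150 rad/s.
The highest is 150 rad/s.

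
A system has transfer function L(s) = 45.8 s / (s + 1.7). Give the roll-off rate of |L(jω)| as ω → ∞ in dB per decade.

0 dB/decade

With 1 zero and 1 pole, the high-frequency asymptotic slope is 20 × (1 − 1) = 0 dB/decade.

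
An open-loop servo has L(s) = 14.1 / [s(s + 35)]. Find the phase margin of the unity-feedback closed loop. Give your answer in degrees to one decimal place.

Gain crossover: |L(jω)| = 1 at ω ≈ 0.403 rad s⁻¹.
∠L(j0.403) = −90° − arctan(0.403/35) ≈ -90.66°
PM = 180° + (-90.66°) = 89.34°

89.3 deg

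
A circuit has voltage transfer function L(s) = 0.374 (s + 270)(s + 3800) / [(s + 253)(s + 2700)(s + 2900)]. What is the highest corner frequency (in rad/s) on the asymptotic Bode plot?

Break frequencies occur at each pole and zero magnitude: 253 rad/s, 270 rad/s, 2700 rad/s, 2900 rad/s, 3800 rad/s.
The highest is 3800 rad/s.

3800 rad/s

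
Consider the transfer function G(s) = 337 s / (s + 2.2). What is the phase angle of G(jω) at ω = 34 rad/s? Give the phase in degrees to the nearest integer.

4°

∠(j34) = 90.00°
∠(j34 + 2.2) = arctan(34/2.2) = 86.30°
∠G(j34) = 90.00° − 86.30° = 3.70°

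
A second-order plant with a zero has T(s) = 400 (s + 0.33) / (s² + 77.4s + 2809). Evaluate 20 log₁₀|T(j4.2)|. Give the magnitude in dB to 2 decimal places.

-4.44 dB

|j4.2 + 0.33| = √(4.2² + 0.33²) = 4.213
|(j4.2)² + 77.4(j4.2) + 2809| = |2791.4 + j325.08| = 2810
|T(j4.2)| = 400 × 4.213 / 2810 = 0.59966
20 log₁₀(0.59966) = -4.442 dB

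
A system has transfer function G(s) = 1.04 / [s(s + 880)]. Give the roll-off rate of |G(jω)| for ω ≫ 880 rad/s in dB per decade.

-40 dB/decade

With 0 zeros and 2 poles, the high-frequency asymptotic slope is 20 × (0 − 2) = -40 dB/decade.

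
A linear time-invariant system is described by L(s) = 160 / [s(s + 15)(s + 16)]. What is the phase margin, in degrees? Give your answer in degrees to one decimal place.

Gain crossover: |L(jω)| = 1 at ω ≈ 0.665 rad s⁻¹.
∠L(j0.665) = −90° − arctan(0.665/15) − arctan(0.665/16) ≈ -94.92°
PM = 180° + (-94.92°) = 85.08°

85.1 deg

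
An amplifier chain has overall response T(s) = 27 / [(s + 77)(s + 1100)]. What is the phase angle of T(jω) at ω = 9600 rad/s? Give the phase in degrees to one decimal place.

∠(j9600 + 77) = arctan(9600/77) = 89.54°
∠(j9600 + 1100) = arctan(9600/1100) = 83.46°
∠T(j9600) = − (89.54° + 83.46°) = -173.00°

-173.0 deg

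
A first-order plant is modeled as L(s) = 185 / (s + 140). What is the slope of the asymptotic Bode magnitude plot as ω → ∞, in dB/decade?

With 0 zeros and 1 pole, the high-frequency asymptotic slope is 20 × (0 − 1) = -20 dB/decade.

-20 dB/decade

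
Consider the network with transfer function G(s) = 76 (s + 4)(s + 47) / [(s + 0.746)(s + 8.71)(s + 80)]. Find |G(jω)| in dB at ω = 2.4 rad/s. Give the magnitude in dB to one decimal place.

|j2.4 + 4| = √(2.4² + 4²) = 4.665
|j2.4 + 47| = √(2.4² + 47²) = 47.06
|j2.4 + 0.746| = √(2.4² + 0.746²) = 2.513
|j2.4 + 8.71| = √(2.4² + 8.71²) = 9.035
|j2.4 + 80| = √(2.4² + 80²) = 80.04
|G(j2.4)| = 76 × 4.665 × 47.06 / (2.513 × 9.035 × 80.04) = 9.1806
20 log₁₀(9.1806) = 19.26 dB

19.3 dB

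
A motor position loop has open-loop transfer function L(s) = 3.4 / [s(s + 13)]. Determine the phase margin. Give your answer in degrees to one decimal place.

Gain crossover: |L(jω)| = 1 at ω ≈ 0.261 rad/s.
∠L(j0.261) = −90° − arctan(0.261/13) ≈ -91.15°
PM = 180° + (-91.15°) = 88.85°

88.8°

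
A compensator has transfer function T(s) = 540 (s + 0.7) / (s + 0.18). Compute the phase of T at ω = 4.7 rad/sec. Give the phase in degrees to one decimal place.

-6.3°

∠(j4.7 + 0.7) = arctan(4.7/0.7) = 81.53°
∠(j4.7 + 0.18) = arctan(4.7/0.18) = 87.81°
∠T(j4.7) = 81.53° − 87.81° = -6.28°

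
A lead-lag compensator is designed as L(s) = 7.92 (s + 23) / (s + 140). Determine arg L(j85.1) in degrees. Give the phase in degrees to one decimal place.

∠(j85.1 + 23) = arctan(85.1/23) = 74.88°
∠(j85.1 + 140) = arctan(85.1/140) = 31.29°
∠L(j85.1) = 74.88° − 31.29° = 43.58°

43.6°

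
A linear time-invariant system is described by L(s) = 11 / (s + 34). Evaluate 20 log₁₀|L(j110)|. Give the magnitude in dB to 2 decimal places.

-20.40 dB

|j110 + 34| = √(110² + 34²) = 115.1
|L(j110)| = 11 / 115.1 = 0.09554
20 log₁₀(0.09554) = -20.396 dB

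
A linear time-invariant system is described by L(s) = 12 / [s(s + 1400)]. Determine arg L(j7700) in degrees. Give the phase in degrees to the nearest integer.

∠(j7700 + 1400) = arctan(7700/1400) = 79.70°
∠(j7700) = 90.00°
∠L(j7700) = − (79.70° + 90.00°) = -169.70°

-170°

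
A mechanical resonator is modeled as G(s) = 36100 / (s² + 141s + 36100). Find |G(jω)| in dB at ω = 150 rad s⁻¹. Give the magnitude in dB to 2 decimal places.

3.14 dB

|(j150)² + 141(j150) + 36100| = |13600 + j21150| = 2.515e+04
|G(j150)| = 36100 / 2.515e+04 = 1.4357
20 log₁₀(1.4357) = 3.141 dB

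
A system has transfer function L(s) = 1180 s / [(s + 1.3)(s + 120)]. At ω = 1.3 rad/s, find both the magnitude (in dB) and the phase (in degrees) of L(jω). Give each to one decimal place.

|j1.3| = 1.3
|j1.3 + 1.3| = √(1.3² + 1.3²) = 1.838
|j1.3 + 120| = √(1.3² + 120²) = 120
|L(j1.3)| = 1180 × 1.3 / (1.838 × 120) = 6.9528
20 log₁₀(6.9528) = 16.84 dB
∠(j1.3) = 90.00°
∠(j1.3 + 1.3) = arctan(1.3/1.3) = 45.00°
∠(j1.3 + 120) = arctan(1.3/120) = 0.62°
∠L(j1.3) = 90.00° − (45.00° + 0.62°) = 44.38°

|L| = 16.8 dB, ∠L = 44.4°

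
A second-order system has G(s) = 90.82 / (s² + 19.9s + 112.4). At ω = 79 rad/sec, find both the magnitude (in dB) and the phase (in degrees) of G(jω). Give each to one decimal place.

|G| = -36.9 dB, ∠G = -165.6 deg

|(j79)² + 19.9(j79) + 112.4| = |-6128.6 + j1572.1| = 6327
|G(j79)| = 90.82 / 6327 = 0.014354
20 log₁₀(0.014354) = -36.86 dB
∠[(j79)² + 19.9(j79) + 112.4] = ∠[-6128.6 + j1572.1] = 165.61°
∠G(j79) = −165.61° = -165.61°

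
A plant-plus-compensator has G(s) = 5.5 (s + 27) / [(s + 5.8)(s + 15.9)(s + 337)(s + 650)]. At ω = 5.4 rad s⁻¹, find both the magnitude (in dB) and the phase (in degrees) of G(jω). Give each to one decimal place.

|j5.4 + 27| = √(5.4² + 27²) = 27.53
|j5.4 + 5.8| = √(5.4² + 5.8²) = 7.925
|j5.4 + 15.9| = √(5.4² + 15.9²) = 16.79
|j5.4 + 337| = √(5.4² + 337²) = 337
|j5.4 + 650| = √(5.4² + 650²) = 650
|G(j5.4)| = 5.5 × 27.53 / (7.925 × 16.79 × 337 × 650) = 5.1945e-06
20 log₁₀(5.1945e-06) = -105.69 dB
∠(j5.4 + 27) = arctan(5.4/27) = 11.31°
∠(j5.4 + 5.8) = arctan(5.4/5.8) = 42.95°
∠(j5.4 + 15.9) = arctan(5.4/15.9) = 18.76°
∠(j5.4 + 337) = arctan(5.4/337) = 0.92°
∠(j5.4 + 650) = arctan(5.4/650) = 0.48°
∠G(j5.4) = 11.31° − (42.95° + 18.76° + 0.92° + 0.48°) = -51.80°

|G| = -105.7 dB, ∠G = -51.8 deg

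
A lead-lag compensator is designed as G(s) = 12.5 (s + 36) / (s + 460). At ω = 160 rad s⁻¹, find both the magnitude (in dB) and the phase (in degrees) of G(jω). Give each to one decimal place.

|j160 + 36| = √(160² + 36²) = 164
|j160 + 460| = √(160² + 460²) = 487
|G(j160)| = 12.5 × 164 / 487 = 4.2092
20 log₁₀(4.2092) = 12.48 dB
∠(j160 + 36) = arctan(160/36) = 77.32°
∠(j160 + 460) = arctan(160/460) = 19.18°
∠G(j160) = 77.32° − 19.18° = 58.14°

|G| = 12.5 dB, ∠G = 58.1°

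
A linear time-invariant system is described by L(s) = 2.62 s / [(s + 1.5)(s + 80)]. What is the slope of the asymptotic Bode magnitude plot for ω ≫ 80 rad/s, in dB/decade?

-20 dB/decade

With 1 zero and 2 poles, the high-frequency asymptotic slope is 20 × (1 − 2) = -20 dB/decade.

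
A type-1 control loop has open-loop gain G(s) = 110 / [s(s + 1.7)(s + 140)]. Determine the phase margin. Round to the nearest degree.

75°

Gain crossover: |G(jω)| = 1 at ω ≈ 0.447 rad s⁻¹.
∠G(j0.447) = −90° − arctan(0.447/1.7) − arctan(0.447/140) ≈ -104.91°
PM = 180° + (-104.91°) = 75.09°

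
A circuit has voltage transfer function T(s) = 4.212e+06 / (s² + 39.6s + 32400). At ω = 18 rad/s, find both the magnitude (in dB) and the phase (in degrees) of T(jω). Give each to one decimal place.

|(j18)² + 39.6(j18) + 32400| = |32076 + j712.8| = 3.208e+04
|T(j18)| = 4.212e+06 / 3.208e+04 = 131.28
20 log₁₀(131.28) = 42.36 dB
∠[(j18)² + 39.6(j18) + 32400] = ∠[32076 + j712.8] = 1.27°
∠T(j18) = −1.27° = -1.27°

|T| = 42.4 dB, ∠T = -1.3°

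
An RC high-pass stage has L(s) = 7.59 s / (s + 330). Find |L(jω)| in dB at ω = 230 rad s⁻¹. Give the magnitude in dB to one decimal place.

|j230| = 230
|j230 + 330| = √(230² + 330²) = 402.2
|L(j230)| = 7.59 × 230 / 402.2 = 4.3399
20 log₁₀(4.3399) = 12.75 dB

12.7 dB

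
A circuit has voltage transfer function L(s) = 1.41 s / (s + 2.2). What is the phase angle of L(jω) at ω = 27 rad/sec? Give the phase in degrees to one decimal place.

∠(j27) = 90.00°
∠(j27 + 2.2) = arctan(27/2.2) = 85.34°
∠L(j27) = 90.00° − 85.34° = 4.66°

4.7°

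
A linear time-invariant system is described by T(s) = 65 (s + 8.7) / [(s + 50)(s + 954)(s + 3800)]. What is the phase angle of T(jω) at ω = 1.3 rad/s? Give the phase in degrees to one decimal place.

6.9 deg

∠(j1.3 + 8.7) = arctan(1.3/8.7) = 8.50°
∠(j1.3 + 50) = arctan(1.3/50) = 1.49°
∠(j1.3 + 954) = arctan(1.3/954) = 0.08°
∠(j1.3 + 3800) = arctan(1.3/3800) = 0.02°
∠T(j1.3) = 8.50° − (1.49° + 0.08° + 0.02°) = 6.91°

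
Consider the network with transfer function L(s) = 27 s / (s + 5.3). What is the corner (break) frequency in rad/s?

The single real pole at s = −5.3 gives a corner at ω = 5.3 rad/s.

5.3 rad/s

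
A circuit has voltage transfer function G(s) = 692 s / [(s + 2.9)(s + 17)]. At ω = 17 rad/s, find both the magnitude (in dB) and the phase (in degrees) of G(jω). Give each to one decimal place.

|G| = 29.1 dB, ∠G = -35.3°

|j17| = 17
|j17 + 2.9| = √(17² + 2.9²) = 17.25
|j17 + 17| = √(17² + 17²) = 24.04
|G(j17)| = 692 × 17 / (17.25 × 24.04) = 28.374
20 log₁₀(28.374) = 29.06 dB
∠(j17) = 90.00°
∠(j17 + 2.9) = arctan(17/2.9) = 80.32°
∠(j17 + 17) = arctan(17/17) = 45.00°
∠G(j17) = 90.00° − (80.32° + 45.00°) = -35.32°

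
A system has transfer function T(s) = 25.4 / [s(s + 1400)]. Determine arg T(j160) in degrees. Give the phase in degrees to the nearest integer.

∠(j160 + 1400) = arctan(160/1400) = 6.52°
∠(j160) = 90.00°
∠T(j160) = − (6.52° + 90.00°) = -96.52°

-97°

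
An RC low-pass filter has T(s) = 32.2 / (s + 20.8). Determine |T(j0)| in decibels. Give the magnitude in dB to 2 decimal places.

T(0) = 32.2 / 20.8 = 1.5481
20 log₁₀(1.5481) = 3.796 dB

3.80 dB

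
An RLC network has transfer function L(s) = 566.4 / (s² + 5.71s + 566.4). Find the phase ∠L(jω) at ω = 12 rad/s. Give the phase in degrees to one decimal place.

∠[(j12)² + 5.71(j12) + 566.4] = ∠[422.4 + j68.52] = 9.21°
∠L(j12) = −9.21° = -9.21°

-9.2°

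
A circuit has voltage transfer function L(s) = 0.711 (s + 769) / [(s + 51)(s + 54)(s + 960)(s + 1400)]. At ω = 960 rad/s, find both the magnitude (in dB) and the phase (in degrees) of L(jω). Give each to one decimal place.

|j960 + 769| = √(960² + 769²) = 1230
|j960 + 51| = √(960² + 51²) = 961.4
|j960 + 54| = √(960² + 54²) = 961.5
|j960 + 960| = √(960² + 960²) = 1358
|j960 + 1400| = √(960² + 1400²) = 1698
|L(j960)| = 0.711 × 1230 / (961.4 × 961.5 × 1358 × 1698) = 4.1053e-10
20 log₁₀(4.1053e-10) = -187.73 dB
∠(j960 + 769) = arctan(960/769) = 51.30°
∠(j960 + 51) = arctan(960/51) = 86.96°
∠(j960 + 54) = arctan(960/54) = 86.78°
∠(j960 + 960) = arctan(960/960) = 45.00°
∠(j960 + 1400) = arctan(960/1400) = 34.44°
∠L(j960) = 51.30° − (86.96° + 86.78° + 45.00° + 34.44°) = -201.87°

|L| = -187.7 dB, ∠L = -201.9°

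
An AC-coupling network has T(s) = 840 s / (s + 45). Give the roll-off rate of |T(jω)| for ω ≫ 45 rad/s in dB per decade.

With 1 zero and 1 pole, the high-frequency asymptotic slope is 20 × (1 − 1) = 0 dB/decade.

0 dB/decade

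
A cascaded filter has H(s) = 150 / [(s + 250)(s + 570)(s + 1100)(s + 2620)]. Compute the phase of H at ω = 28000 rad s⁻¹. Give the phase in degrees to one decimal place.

-350.7°

∠(j28000 + 250) = arctan(28000/250) = 89.49°
∠(j28000 + 570) = arctan(28000/570) = 88.83°
∠(j28000 + 1100) = arctan(28000/1100) = 87.75°
∠(j28000 + 2620) = arctan(28000/2620) = 84.65°
∠H(j28000) = − (89.49° + 88.83° + 87.75° + 84.65°) = -350.73°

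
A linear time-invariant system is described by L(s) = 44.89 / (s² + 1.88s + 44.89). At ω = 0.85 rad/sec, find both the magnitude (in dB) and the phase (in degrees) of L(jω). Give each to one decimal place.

|(j0.85)² + 1.88(j0.85) + 44.89| = |44.168 + j1.598| = 44.2
|L(j0.85)| = 44.89 / 44.2 = 1.0157
20 log₁₀(1.0157) = 0.14 dB
∠[(j0.85)² + 1.88(j0.85) + 44.89] = ∠[44.168 + j1.598] = 2.07°
∠L(j0.85) = −2.07° = -2.07°

|L| = 0.1 dB, ∠L = -2.1 deg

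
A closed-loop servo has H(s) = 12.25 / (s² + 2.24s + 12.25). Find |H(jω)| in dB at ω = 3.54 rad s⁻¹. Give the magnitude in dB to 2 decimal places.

|(j3.54)² + 2.24(j3.54) + 12.25| = |-0.2816 + j7.9296| = 7.935
|H(j3.54)| = 12.25 / 7.935 = 1.5439
20 log₁₀(1.5439) = 3.772 dB

3.77 dB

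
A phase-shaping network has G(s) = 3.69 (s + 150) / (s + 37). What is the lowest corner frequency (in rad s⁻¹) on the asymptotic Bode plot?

Break frequencies occur at each pole and zero magnitude: 37 rad s⁻¹, 150 rad s⁻¹.
The lowest is 37 rad s⁻¹.

37 rad s⁻¹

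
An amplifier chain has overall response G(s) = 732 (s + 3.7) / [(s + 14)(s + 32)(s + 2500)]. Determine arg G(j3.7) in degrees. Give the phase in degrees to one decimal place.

∠(j3.7 + 3.7) = arctan(3.7/3.7) = 45.00°
∠(j3.7 + 14) = arctan(3.7/14) = 14.80°
∠(j3.7 + 32) = arctan(3.7/32) = 6.60°
∠(j3.7 + 2500) = arctan(3.7/2500) = 0.08°
∠G(j3.7) = 45.00° − (14.80° + 6.60° + 0.08°) = 23.52°

23.5 deg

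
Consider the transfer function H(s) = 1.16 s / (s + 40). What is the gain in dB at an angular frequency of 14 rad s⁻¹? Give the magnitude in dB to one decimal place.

-8.3 dB

|j14| = 14
|j14 + 40| = √(14² + 40²) = 42.38
|H(j14)| = 1.16 × 14 / 42.38 = 0.38321
20 log₁₀(0.38321) = -8.33 dB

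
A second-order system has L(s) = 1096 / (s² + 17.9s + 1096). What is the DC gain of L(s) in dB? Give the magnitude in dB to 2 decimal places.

L(0) = 1096 / 1096 = 1
20 log₁₀(1) = 0.000 dB

0.00 dB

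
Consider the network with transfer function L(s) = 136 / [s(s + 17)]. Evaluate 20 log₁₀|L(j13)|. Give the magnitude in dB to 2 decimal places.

|j13 + 17| = √(13² + 17²) = 21.4
|j13| = 13
|L(j13)| = 136 / (21.4 × 13) = 0.48884
20 log₁₀(0.48884) = -6.217 dB

-6.22 dB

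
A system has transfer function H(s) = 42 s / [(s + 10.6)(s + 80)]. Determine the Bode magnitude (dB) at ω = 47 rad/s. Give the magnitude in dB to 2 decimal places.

|j47| = 47
|j47 + 10.6| = √(47² + 10.6²) = 48.18
|j47 + 80| = √(47² + 80²) = 92.78
|H(j47)| = 42 × 47 / (48.18 × 92.78) = 0.44157
20 log₁₀(0.44157) = -7.100 dB

-7.10 dB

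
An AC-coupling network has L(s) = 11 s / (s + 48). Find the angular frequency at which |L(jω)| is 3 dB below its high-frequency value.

For a single-pole high-pass, the −3 dB point is at the pole: ω = 48 rad/s.

48 rad/s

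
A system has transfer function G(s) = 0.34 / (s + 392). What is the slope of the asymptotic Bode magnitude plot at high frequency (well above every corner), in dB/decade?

With 0 zeros and 1 pole, the high-frequency asymptotic slope is 20 × (0 − 1) = -20 dB/decade.

-20 dB/decade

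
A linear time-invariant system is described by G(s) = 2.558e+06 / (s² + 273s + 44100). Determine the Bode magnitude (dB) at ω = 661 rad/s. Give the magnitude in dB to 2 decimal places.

15.44 dB

|(j661)² + 273(j661) + 44100| = |-3.9282e+05 + j1.8045e+05| = 4.323e+05
|G(j661)| = 2.558e+06 / 4.323e+05 = 5.9174
20 log₁₀(5.9174) = 15.443 dB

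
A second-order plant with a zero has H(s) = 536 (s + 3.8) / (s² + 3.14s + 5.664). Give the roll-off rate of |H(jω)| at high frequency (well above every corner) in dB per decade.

-20 dB/decade

With 1 zero and 2 poles, the high-frequency asymptotic slope is 20 × (1 − 2) = -20 dB/decade.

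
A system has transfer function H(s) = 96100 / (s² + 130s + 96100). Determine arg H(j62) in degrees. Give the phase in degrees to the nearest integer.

-5 deg

∠[(j62)² + 130(j62) + 96100] = ∠[92256 + j8060] = 4.99°
∠H(j62) = −4.99° = -4.99°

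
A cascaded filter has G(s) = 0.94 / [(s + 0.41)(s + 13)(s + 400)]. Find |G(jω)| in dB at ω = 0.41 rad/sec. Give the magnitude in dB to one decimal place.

-70.1 dB

|j0.41 + 0.41| = √(0.41² + 0.41²) = 0.5798
|j0.41 + 13| = √(0.41² + 13²) = 13.01
|j0.41 + 400| = √(0.41² + 400²) = 400
|G(j0.41)| = 0.94 / (0.5798 × 13.01 × 400) = 0.00031161
20 log₁₀(0.00031161) = -70.13 dB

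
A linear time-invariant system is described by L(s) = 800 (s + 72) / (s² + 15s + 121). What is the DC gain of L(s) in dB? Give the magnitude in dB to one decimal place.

L(0) = 800 × 72 / 121 = 476.03
20 log₁₀(476.03) = 53.55 dB

53.6 dB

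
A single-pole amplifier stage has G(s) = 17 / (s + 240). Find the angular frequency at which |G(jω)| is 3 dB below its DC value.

240 rad/sec

For a single-pole low-pass, the −3 dB point is at the pole: ω = 240 rad/sec.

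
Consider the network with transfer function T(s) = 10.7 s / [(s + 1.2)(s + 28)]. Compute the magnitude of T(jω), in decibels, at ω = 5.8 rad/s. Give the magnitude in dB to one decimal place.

-8.7 dB

|j5.8| = 5.8
|j5.8 + 1.2| = √(5.8² + 1.2²) = 5.923
|j5.8 + 28| = √(5.8² + 28²) = 28.59
|T(j5.8)| = 10.7 × 5.8 / (5.923 × 28.59) = 0.36644
20 log₁₀(0.36644) = -8.72 dB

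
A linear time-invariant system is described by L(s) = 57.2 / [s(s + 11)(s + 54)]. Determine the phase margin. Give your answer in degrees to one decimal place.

Gain crossover: |L(jω)| = 1 at ω ≈ 0.0963 rad/s.
∠L(j0.0963) = −90° − arctan(0.0963/11) − arctan(0.0963/54) ≈ -90.60°
PM = 180° + (-90.60°) = 89.40°

89.4 deg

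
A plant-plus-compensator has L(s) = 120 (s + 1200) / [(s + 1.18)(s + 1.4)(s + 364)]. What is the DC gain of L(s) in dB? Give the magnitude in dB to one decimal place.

L(0) = 120 × 1200 / (1.18 × 1.4 × 364) = 239.47
20 log₁₀(239.47) = 47.59 dB

47.6 dB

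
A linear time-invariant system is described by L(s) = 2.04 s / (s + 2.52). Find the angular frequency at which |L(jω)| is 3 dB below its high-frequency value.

For a single-pole high-pass, the −3 dB point is at the pole: ω = 2.52 rad s⁻¹.

2.52 rad s⁻¹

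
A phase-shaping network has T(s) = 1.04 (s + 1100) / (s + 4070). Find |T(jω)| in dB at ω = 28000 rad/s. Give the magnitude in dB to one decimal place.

|j28000 + 1100| = √(28000² + 1100²) = 2.802e+04
|j28000 + 4070| = √(28000² + 4070²) = 2.829e+04
|T(j28000)| = 1.04 × 2.802e+04 / 2.829e+04 = 1.03
20 log₁₀(1.03) = 0.26 dB

0.3 dB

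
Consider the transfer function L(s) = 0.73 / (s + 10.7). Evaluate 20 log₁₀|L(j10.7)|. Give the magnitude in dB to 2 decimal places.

-26.33 dB

|j10.7 + 10.7| = √(10.7² + 10.7²) = 15.13
|L(j10.7)| = 0.73 / 15.13 = 0.048242
20 log₁₀(0.048242) = -26.332 dB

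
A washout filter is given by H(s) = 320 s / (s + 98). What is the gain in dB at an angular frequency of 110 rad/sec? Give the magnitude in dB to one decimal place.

|j110| = 110
|j110 + 98| = √(110² + 98²) = 147.3
|H(j110)| = 320 × 110 / 147.3 = 238.93
20 log₁₀(238.93) = 47.57 dB

47.6 dB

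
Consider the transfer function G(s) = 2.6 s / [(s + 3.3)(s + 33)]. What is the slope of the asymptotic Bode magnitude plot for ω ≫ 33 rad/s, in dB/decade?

With 1 zero and 2 poles, the high-frequency asymptotic slope is 20 × (1 − 2) = -20 dB/decade.

-20 dB/decade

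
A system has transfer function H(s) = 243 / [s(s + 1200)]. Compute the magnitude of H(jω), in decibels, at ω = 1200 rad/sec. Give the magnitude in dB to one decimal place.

-78.5 dB

|j1200 + 1200| = √(1200² + 1200²) = 1697
|j1200| = 1200
|H(j1200)| = 243 / (1697 × 1200) = 0.00011932
20 log₁₀(0.00011932) = -78.47 dB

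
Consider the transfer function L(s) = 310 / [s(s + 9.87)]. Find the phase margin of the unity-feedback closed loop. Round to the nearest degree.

31°

Gain crossover: |L(jω)| = 1 at ω ≈ 16.3 rad/sec.
∠L(j16.3) = −90° − arctan(16.3/9.87) ≈ -148.78°
PM = 180° + (-148.78°) = 31.22°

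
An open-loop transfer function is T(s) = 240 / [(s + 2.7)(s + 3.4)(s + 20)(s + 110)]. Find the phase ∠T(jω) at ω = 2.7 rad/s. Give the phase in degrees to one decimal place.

-92.5°

∠(j2.7 + 2.7) = arctan(2.7/2.7) = 45.00°
∠(j2.7 + 3.4) = arctan(2.7/3.4) = 38.45°
∠(j2.7 + 20) = arctan(2.7/20) = 7.69°
∠(j2.7 + 110) = arctan(2.7/110) = 1.41°
∠T(j2.7) = − (45.00° + 38.45° + 7.69° + 1.41°) = -92.55°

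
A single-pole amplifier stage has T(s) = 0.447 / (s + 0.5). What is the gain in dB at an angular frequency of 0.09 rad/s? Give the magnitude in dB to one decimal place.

|j0.09 + 0.5| = √(0.09² + 0.5²) = 0.508
|T(j0.09)| = 0.447 / 0.508 = 0.87986
20 log₁₀(0.87986) = -1.11 dB

-1.1 dB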